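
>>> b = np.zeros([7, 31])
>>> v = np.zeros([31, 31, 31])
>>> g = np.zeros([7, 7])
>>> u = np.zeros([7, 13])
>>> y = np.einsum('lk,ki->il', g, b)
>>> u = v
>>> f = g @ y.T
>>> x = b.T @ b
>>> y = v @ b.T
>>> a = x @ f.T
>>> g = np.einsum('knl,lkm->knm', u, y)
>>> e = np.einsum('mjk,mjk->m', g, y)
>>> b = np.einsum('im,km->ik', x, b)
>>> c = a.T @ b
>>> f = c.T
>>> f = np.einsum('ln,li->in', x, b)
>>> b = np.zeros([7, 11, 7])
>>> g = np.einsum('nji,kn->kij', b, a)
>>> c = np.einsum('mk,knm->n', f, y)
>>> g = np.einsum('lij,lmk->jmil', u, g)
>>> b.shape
(7, 11, 7)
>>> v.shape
(31, 31, 31)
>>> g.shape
(31, 7, 31, 31)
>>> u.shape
(31, 31, 31)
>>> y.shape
(31, 31, 7)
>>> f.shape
(7, 31)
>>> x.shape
(31, 31)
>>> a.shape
(31, 7)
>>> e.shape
(31,)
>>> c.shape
(31,)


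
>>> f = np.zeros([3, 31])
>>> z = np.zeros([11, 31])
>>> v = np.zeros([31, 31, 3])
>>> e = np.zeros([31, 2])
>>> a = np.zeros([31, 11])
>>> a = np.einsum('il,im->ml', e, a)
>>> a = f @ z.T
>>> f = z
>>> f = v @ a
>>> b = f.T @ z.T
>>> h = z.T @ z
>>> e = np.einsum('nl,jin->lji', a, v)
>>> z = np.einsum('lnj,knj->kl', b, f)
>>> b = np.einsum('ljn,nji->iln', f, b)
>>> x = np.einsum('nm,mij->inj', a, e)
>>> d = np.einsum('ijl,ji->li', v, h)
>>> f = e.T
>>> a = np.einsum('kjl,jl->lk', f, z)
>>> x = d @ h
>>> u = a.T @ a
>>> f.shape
(31, 31, 11)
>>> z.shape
(31, 11)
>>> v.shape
(31, 31, 3)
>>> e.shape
(11, 31, 31)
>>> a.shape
(11, 31)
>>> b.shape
(11, 31, 11)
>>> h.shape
(31, 31)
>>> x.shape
(3, 31)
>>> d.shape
(3, 31)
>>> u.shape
(31, 31)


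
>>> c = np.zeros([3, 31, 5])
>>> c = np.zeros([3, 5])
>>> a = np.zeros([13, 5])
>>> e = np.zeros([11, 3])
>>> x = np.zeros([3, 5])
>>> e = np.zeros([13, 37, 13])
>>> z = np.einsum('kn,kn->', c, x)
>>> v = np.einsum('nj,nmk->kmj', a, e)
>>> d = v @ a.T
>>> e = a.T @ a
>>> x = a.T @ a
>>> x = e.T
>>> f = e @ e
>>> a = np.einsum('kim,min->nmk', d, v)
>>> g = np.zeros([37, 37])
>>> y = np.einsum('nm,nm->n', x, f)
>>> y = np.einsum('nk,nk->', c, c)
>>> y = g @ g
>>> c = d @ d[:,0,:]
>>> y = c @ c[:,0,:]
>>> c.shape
(13, 37, 13)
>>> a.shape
(5, 13, 13)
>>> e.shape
(5, 5)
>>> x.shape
(5, 5)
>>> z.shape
()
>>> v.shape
(13, 37, 5)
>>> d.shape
(13, 37, 13)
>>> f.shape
(5, 5)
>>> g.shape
(37, 37)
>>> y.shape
(13, 37, 13)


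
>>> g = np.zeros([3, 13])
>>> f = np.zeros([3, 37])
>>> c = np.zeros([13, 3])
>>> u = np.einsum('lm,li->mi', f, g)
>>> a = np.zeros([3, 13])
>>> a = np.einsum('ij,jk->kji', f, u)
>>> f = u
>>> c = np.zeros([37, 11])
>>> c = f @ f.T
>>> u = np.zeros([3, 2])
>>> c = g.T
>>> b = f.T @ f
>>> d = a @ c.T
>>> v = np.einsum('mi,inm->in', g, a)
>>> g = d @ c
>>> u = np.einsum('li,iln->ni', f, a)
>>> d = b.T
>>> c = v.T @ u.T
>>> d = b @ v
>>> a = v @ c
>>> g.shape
(13, 37, 3)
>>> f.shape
(37, 13)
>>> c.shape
(37, 3)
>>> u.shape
(3, 13)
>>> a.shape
(13, 3)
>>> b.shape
(13, 13)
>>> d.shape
(13, 37)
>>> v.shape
(13, 37)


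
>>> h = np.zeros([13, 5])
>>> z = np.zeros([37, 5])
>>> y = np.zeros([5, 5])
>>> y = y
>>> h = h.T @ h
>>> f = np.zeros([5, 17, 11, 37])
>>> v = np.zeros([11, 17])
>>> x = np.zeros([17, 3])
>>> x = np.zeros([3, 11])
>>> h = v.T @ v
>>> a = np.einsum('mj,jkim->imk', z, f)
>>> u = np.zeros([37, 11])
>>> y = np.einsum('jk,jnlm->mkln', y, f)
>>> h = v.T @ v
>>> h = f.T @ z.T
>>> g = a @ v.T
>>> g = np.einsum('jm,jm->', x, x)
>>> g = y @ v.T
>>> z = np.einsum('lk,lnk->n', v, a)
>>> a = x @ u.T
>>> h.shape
(37, 11, 17, 37)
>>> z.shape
(37,)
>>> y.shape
(37, 5, 11, 17)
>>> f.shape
(5, 17, 11, 37)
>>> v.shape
(11, 17)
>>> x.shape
(3, 11)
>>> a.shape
(3, 37)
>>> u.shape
(37, 11)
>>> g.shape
(37, 5, 11, 11)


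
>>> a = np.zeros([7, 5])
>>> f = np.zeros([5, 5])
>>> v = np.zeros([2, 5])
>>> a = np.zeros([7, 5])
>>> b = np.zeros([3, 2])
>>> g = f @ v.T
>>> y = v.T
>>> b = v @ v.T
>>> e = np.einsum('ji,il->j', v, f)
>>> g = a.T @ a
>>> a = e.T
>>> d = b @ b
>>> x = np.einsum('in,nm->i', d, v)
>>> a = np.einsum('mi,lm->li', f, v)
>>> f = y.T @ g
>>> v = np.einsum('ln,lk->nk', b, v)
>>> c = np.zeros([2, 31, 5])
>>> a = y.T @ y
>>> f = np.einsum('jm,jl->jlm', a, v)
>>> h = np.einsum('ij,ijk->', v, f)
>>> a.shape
(2, 2)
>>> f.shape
(2, 5, 2)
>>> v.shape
(2, 5)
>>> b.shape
(2, 2)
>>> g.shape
(5, 5)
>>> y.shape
(5, 2)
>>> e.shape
(2,)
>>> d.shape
(2, 2)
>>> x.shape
(2,)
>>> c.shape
(2, 31, 5)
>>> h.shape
()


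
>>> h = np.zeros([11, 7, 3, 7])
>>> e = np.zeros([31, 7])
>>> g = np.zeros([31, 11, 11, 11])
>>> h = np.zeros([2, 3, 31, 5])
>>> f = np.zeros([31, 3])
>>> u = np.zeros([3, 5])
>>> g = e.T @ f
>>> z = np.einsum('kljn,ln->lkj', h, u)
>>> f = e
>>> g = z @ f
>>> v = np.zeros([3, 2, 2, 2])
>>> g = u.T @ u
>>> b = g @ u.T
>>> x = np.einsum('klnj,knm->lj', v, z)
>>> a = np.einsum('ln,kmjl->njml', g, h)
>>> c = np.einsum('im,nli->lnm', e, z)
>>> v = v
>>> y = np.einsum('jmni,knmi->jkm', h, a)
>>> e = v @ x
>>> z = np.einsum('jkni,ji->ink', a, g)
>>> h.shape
(2, 3, 31, 5)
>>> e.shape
(3, 2, 2, 2)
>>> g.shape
(5, 5)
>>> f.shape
(31, 7)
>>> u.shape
(3, 5)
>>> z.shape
(5, 3, 31)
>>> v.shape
(3, 2, 2, 2)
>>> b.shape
(5, 3)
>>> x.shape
(2, 2)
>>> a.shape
(5, 31, 3, 5)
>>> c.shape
(2, 3, 7)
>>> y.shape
(2, 5, 3)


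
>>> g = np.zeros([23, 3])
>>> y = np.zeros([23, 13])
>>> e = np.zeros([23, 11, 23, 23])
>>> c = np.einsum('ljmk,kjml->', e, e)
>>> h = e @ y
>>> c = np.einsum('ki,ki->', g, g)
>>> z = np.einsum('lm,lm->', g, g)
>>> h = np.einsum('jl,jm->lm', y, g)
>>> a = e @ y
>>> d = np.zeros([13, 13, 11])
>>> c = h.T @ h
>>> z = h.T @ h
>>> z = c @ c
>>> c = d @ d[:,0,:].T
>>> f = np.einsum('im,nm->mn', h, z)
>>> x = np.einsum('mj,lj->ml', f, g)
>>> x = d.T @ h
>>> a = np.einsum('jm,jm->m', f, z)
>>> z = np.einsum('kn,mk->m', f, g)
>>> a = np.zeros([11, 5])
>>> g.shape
(23, 3)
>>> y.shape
(23, 13)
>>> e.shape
(23, 11, 23, 23)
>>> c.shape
(13, 13, 13)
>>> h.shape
(13, 3)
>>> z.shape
(23,)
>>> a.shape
(11, 5)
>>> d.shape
(13, 13, 11)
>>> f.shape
(3, 3)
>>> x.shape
(11, 13, 3)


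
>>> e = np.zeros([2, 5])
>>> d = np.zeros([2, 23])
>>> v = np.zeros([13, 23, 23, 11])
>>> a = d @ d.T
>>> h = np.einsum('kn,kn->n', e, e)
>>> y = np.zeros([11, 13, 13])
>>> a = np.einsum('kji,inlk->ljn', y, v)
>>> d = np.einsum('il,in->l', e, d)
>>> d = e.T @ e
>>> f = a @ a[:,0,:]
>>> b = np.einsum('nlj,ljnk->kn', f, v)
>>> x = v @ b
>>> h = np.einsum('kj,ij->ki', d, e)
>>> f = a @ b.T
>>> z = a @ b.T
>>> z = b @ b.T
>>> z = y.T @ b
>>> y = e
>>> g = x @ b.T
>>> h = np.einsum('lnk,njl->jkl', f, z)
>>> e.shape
(2, 5)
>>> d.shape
(5, 5)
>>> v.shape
(13, 23, 23, 11)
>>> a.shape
(23, 13, 23)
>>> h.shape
(13, 11, 23)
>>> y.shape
(2, 5)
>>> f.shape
(23, 13, 11)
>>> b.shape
(11, 23)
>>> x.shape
(13, 23, 23, 23)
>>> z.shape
(13, 13, 23)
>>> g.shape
(13, 23, 23, 11)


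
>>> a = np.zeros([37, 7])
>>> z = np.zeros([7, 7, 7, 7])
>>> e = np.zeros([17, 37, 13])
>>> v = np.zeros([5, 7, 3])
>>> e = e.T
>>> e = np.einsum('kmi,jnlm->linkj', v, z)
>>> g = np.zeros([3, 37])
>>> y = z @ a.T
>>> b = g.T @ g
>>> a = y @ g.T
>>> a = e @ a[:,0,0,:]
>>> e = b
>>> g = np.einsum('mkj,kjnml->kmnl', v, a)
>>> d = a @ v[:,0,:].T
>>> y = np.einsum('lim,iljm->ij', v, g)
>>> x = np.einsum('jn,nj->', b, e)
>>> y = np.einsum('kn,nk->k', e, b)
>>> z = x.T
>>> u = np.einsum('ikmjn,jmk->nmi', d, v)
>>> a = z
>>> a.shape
()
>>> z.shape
()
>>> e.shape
(37, 37)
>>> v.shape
(5, 7, 3)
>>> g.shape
(7, 5, 7, 3)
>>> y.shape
(37,)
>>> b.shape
(37, 37)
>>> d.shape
(7, 3, 7, 5, 5)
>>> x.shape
()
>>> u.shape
(5, 7, 7)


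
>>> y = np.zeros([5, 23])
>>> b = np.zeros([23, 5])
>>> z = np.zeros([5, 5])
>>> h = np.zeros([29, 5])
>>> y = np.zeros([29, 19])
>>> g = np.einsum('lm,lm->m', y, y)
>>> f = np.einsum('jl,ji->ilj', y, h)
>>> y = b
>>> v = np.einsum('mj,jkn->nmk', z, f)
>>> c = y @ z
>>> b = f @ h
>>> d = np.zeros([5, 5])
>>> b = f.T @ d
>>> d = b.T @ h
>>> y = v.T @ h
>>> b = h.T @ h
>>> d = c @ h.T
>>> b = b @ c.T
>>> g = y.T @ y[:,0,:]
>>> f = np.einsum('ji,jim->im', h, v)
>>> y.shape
(19, 5, 5)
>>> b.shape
(5, 23)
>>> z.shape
(5, 5)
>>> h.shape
(29, 5)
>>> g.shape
(5, 5, 5)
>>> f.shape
(5, 19)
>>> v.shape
(29, 5, 19)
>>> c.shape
(23, 5)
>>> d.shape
(23, 29)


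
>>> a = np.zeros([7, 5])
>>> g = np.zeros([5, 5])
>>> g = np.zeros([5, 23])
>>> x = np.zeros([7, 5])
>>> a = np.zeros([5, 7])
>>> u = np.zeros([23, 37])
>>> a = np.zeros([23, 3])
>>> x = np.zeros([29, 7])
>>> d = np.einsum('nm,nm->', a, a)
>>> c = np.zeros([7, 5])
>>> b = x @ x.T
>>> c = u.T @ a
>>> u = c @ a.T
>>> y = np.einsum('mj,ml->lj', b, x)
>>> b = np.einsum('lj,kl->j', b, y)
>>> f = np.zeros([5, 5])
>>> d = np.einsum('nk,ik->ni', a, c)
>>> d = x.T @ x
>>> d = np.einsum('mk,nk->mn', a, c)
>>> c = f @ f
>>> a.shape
(23, 3)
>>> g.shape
(5, 23)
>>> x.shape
(29, 7)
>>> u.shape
(37, 23)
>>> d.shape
(23, 37)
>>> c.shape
(5, 5)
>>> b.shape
(29,)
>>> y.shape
(7, 29)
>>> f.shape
(5, 5)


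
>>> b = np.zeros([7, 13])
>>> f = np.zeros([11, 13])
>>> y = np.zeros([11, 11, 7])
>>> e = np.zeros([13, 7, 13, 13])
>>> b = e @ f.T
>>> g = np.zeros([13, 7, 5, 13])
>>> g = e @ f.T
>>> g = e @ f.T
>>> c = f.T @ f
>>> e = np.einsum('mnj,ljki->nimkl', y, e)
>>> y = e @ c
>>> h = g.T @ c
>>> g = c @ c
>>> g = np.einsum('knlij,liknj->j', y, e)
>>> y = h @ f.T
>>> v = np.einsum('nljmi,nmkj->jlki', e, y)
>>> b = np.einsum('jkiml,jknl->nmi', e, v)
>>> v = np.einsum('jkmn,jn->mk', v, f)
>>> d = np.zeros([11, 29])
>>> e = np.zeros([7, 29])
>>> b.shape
(7, 13, 11)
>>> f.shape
(11, 13)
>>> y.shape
(11, 13, 7, 11)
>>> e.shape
(7, 29)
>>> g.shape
(13,)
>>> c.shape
(13, 13)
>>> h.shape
(11, 13, 7, 13)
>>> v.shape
(7, 13)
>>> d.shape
(11, 29)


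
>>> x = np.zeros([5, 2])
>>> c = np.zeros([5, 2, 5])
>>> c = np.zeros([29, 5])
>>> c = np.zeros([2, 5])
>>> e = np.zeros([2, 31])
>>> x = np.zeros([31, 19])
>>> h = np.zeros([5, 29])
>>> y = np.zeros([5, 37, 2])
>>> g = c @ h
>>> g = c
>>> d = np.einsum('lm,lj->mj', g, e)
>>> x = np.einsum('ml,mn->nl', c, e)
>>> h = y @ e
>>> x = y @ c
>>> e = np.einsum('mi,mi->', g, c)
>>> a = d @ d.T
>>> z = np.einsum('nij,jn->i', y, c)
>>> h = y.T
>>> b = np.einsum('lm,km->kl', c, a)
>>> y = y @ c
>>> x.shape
(5, 37, 5)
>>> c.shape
(2, 5)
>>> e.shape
()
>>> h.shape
(2, 37, 5)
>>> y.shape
(5, 37, 5)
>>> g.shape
(2, 5)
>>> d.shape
(5, 31)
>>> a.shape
(5, 5)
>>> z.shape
(37,)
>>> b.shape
(5, 2)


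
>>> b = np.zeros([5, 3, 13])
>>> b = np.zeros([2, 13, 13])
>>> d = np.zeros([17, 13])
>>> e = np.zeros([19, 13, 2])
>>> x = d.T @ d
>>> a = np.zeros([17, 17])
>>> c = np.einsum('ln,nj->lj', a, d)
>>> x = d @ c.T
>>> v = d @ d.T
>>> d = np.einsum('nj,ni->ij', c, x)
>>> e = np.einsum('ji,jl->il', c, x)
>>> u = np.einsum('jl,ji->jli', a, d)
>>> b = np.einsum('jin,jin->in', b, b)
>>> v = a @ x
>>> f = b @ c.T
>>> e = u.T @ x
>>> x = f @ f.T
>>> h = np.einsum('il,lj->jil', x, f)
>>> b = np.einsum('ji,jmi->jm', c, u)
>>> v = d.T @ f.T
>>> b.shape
(17, 17)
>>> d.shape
(17, 13)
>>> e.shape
(13, 17, 17)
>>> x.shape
(13, 13)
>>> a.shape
(17, 17)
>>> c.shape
(17, 13)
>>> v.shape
(13, 13)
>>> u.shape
(17, 17, 13)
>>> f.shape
(13, 17)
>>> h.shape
(17, 13, 13)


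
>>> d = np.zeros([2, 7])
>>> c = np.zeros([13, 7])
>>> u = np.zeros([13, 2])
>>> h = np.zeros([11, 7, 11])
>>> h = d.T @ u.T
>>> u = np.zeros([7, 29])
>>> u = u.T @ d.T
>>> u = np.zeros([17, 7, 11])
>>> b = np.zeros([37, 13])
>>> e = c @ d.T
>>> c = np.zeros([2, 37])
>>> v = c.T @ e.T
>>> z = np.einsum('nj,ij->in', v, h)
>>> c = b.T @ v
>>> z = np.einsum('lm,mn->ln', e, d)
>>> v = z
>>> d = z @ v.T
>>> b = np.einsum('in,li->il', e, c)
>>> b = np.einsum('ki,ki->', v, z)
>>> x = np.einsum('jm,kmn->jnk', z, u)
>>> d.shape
(13, 13)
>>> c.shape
(13, 13)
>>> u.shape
(17, 7, 11)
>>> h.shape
(7, 13)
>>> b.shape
()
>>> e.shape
(13, 2)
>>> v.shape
(13, 7)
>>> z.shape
(13, 7)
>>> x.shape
(13, 11, 17)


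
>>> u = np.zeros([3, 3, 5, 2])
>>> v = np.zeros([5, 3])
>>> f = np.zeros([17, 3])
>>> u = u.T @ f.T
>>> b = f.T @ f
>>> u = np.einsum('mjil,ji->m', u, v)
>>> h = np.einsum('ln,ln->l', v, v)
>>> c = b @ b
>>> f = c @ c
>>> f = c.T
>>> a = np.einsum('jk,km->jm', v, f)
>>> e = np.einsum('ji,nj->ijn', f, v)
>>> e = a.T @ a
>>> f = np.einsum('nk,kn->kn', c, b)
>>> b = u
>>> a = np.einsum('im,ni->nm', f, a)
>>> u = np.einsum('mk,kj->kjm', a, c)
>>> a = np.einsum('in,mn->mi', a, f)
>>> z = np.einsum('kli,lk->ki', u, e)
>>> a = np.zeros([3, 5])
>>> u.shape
(3, 3, 5)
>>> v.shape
(5, 3)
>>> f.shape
(3, 3)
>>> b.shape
(2,)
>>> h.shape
(5,)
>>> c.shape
(3, 3)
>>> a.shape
(3, 5)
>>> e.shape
(3, 3)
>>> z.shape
(3, 5)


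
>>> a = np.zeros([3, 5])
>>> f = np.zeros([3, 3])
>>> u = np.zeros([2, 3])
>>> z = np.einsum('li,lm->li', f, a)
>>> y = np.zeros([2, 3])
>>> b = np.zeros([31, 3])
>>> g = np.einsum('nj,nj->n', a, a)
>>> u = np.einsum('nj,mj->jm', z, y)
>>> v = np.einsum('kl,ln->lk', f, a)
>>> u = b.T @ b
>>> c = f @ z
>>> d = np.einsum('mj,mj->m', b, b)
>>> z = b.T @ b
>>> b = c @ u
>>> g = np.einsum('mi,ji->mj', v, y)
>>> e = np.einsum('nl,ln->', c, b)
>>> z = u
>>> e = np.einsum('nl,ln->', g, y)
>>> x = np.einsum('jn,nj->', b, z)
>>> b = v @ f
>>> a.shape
(3, 5)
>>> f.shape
(3, 3)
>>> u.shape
(3, 3)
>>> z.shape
(3, 3)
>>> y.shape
(2, 3)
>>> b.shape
(3, 3)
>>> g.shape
(3, 2)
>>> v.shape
(3, 3)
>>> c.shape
(3, 3)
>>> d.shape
(31,)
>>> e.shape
()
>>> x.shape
()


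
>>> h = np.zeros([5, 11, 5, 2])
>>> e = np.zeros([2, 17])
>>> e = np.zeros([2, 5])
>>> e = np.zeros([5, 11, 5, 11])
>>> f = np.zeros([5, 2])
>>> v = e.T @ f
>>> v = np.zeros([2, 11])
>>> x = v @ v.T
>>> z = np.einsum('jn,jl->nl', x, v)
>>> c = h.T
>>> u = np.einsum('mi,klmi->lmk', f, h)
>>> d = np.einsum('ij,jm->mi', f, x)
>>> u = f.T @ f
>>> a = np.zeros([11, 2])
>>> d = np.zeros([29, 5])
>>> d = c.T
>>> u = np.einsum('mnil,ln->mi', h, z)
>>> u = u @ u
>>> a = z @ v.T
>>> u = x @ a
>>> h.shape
(5, 11, 5, 2)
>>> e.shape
(5, 11, 5, 11)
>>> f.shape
(5, 2)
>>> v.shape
(2, 11)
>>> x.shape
(2, 2)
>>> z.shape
(2, 11)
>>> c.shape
(2, 5, 11, 5)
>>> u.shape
(2, 2)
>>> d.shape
(5, 11, 5, 2)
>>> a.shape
(2, 2)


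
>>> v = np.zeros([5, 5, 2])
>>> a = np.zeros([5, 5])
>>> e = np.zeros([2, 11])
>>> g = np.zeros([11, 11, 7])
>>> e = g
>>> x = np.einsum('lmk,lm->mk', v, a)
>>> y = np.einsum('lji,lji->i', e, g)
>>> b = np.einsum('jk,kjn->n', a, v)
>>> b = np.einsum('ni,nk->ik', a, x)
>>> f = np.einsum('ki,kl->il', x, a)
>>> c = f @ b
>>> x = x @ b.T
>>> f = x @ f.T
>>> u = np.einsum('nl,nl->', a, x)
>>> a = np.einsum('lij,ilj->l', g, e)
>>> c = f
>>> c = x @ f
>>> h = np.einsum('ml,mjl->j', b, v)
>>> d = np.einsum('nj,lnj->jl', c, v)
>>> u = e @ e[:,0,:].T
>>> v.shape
(5, 5, 2)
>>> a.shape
(11,)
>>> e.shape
(11, 11, 7)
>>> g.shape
(11, 11, 7)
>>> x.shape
(5, 5)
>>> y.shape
(7,)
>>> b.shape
(5, 2)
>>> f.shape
(5, 2)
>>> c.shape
(5, 2)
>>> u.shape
(11, 11, 11)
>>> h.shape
(5,)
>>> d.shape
(2, 5)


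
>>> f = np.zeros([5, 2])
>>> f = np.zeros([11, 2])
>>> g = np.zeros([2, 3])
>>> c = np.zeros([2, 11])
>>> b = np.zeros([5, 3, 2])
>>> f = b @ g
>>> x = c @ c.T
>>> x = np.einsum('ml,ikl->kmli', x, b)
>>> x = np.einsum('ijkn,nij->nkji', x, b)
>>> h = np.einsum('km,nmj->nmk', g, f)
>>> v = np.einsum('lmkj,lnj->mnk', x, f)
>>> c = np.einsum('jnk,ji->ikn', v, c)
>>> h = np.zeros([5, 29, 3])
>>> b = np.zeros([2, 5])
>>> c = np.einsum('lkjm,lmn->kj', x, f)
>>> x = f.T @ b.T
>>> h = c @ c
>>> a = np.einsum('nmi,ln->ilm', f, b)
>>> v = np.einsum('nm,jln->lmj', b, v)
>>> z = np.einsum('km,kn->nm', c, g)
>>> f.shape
(5, 3, 3)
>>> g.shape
(2, 3)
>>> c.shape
(2, 2)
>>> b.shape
(2, 5)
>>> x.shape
(3, 3, 2)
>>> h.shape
(2, 2)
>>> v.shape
(3, 5, 2)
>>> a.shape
(3, 2, 3)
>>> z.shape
(3, 2)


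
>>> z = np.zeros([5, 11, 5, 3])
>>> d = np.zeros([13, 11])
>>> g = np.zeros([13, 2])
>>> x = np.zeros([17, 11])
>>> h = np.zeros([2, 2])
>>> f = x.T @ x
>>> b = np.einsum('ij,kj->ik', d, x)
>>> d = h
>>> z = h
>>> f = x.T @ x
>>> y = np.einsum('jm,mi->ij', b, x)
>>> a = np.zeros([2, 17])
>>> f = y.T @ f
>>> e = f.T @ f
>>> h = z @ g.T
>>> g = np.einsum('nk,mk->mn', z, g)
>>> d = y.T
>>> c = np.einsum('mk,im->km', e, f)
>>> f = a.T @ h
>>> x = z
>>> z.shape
(2, 2)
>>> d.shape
(13, 11)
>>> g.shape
(13, 2)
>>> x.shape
(2, 2)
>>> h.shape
(2, 13)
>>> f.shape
(17, 13)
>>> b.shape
(13, 17)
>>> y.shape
(11, 13)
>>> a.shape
(2, 17)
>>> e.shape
(11, 11)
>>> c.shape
(11, 11)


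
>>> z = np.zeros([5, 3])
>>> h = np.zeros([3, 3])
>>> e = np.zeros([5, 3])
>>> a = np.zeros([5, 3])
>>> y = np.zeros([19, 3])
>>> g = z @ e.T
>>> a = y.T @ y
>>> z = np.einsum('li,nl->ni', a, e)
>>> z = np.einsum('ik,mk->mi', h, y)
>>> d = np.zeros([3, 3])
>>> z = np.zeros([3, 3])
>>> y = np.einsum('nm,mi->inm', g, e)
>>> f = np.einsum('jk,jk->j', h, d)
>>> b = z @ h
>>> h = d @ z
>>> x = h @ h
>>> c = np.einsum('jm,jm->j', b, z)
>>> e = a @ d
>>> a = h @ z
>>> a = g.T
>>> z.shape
(3, 3)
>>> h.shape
(3, 3)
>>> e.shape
(3, 3)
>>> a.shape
(5, 5)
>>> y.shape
(3, 5, 5)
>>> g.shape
(5, 5)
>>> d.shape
(3, 3)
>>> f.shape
(3,)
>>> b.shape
(3, 3)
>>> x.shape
(3, 3)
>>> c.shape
(3,)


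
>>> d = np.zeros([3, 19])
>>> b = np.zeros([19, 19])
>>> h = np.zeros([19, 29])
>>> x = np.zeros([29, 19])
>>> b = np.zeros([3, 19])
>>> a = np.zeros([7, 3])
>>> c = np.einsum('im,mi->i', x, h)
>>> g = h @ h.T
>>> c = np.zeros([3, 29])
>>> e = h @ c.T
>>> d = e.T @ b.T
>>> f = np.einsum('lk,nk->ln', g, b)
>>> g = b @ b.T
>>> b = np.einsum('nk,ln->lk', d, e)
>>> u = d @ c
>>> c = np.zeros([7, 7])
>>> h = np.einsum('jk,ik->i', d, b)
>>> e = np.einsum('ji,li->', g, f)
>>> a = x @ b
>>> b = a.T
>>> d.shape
(3, 3)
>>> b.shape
(3, 29)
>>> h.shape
(19,)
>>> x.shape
(29, 19)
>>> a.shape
(29, 3)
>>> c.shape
(7, 7)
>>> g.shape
(3, 3)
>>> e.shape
()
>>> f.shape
(19, 3)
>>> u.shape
(3, 29)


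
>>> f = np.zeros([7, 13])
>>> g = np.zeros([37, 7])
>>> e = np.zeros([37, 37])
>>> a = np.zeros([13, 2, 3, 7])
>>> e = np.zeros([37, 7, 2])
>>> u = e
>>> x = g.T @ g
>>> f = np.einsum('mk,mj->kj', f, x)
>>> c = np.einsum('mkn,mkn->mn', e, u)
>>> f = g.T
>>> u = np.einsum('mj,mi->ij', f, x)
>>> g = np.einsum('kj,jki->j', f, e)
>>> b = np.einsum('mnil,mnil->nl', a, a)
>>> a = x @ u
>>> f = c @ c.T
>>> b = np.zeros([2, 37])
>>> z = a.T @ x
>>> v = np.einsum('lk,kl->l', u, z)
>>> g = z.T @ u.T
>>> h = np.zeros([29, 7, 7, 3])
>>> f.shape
(37, 37)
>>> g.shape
(7, 7)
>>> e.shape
(37, 7, 2)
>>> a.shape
(7, 37)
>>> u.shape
(7, 37)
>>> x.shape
(7, 7)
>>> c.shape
(37, 2)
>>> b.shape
(2, 37)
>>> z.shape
(37, 7)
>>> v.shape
(7,)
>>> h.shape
(29, 7, 7, 3)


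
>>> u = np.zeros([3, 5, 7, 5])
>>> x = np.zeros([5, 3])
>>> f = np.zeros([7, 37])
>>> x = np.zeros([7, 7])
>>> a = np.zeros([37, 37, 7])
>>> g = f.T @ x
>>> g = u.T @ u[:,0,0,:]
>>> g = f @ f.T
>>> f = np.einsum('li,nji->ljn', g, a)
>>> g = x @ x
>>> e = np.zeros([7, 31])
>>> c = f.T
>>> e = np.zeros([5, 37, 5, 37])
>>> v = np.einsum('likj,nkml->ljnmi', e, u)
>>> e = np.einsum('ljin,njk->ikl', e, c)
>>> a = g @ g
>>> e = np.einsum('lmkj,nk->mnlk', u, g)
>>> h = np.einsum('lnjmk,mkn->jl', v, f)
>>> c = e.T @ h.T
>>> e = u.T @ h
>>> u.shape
(3, 5, 7, 5)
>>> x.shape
(7, 7)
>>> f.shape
(7, 37, 37)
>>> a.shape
(7, 7)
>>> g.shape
(7, 7)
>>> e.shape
(5, 7, 5, 5)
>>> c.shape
(7, 3, 7, 3)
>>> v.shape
(5, 37, 3, 7, 37)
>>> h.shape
(3, 5)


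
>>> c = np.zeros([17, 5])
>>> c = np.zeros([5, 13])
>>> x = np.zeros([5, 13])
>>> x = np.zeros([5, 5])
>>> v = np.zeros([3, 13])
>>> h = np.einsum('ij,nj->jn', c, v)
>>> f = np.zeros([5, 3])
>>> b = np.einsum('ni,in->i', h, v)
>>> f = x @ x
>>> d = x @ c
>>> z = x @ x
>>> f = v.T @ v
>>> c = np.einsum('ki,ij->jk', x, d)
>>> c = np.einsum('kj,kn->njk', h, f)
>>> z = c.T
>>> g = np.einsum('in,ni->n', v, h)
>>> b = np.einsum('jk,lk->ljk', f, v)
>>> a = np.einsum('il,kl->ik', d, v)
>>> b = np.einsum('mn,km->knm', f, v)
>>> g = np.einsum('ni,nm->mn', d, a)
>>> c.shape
(13, 3, 13)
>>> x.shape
(5, 5)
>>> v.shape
(3, 13)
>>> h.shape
(13, 3)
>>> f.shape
(13, 13)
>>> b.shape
(3, 13, 13)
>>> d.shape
(5, 13)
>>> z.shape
(13, 3, 13)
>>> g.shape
(3, 5)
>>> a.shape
(5, 3)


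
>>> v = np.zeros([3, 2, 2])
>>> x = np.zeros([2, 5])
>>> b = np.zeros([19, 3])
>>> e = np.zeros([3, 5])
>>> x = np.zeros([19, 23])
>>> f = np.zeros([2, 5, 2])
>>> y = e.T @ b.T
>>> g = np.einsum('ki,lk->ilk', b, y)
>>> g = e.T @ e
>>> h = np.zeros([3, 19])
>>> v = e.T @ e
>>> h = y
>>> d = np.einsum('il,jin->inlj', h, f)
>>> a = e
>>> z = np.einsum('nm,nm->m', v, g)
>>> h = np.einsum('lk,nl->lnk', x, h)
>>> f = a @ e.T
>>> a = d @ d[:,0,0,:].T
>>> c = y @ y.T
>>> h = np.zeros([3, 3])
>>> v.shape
(5, 5)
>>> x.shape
(19, 23)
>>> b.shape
(19, 3)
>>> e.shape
(3, 5)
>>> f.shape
(3, 3)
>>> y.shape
(5, 19)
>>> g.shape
(5, 5)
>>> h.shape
(3, 3)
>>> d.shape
(5, 2, 19, 2)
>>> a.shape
(5, 2, 19, 5)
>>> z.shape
(5,)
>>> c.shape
(5, 5)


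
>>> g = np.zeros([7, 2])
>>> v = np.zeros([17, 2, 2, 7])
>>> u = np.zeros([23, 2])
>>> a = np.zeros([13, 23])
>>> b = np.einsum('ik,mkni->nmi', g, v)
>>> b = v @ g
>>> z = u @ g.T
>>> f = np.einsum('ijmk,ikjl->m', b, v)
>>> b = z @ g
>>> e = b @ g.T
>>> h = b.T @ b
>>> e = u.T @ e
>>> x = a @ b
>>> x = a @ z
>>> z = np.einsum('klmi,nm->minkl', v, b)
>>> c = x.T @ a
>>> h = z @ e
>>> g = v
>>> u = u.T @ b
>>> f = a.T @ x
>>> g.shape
(17, 2, 2, 7)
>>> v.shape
(17, 2, 2, 7)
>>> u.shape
(2, 2)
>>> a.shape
(13, 23)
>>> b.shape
(23, 2)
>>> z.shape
(2, 7, 23, 17, 2)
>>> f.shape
(23, 7)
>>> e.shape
(2, 7)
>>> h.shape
(2, 7, 23, 17, 7)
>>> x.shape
(13, 7)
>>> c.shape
(7, 23)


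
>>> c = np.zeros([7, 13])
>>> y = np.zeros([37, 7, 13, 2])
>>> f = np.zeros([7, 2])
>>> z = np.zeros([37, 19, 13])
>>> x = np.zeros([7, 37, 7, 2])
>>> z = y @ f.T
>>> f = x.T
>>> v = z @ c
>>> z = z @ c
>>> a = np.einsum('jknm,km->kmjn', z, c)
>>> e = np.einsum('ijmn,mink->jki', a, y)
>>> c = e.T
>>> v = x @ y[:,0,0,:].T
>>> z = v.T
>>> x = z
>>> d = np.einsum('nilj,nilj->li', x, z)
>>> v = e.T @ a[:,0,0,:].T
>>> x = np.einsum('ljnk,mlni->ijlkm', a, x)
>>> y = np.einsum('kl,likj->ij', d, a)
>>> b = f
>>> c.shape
(7, 2, 13)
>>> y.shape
(13, 13)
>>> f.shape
(2, 7, 37, 7)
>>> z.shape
(37, 7, 37, 7)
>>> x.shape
(7, 13, 7, 13, 37)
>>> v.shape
(7, 2, 7)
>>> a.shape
(7, 13, 37, 13)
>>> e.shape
(13, 2, 7)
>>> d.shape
(37, 7)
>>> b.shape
(2, 7, 37, 7)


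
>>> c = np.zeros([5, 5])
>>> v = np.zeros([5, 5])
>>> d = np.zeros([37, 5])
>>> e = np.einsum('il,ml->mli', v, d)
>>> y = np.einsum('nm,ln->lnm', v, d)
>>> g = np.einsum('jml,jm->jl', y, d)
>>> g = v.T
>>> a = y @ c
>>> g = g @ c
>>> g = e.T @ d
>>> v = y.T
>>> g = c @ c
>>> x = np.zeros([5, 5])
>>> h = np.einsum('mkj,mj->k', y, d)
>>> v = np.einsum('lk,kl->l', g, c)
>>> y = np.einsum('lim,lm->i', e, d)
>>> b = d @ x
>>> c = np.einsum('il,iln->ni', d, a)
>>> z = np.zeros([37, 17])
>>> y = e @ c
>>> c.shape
(5, 37)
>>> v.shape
(5,)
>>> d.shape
(37, 5)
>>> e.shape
(37, 5, 5)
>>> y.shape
(37, 5, 37)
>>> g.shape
(5, 5)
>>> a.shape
(37, 5, 5)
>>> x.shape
(5, 5)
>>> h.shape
(5,)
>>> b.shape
(37, 5)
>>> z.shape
(37, 17)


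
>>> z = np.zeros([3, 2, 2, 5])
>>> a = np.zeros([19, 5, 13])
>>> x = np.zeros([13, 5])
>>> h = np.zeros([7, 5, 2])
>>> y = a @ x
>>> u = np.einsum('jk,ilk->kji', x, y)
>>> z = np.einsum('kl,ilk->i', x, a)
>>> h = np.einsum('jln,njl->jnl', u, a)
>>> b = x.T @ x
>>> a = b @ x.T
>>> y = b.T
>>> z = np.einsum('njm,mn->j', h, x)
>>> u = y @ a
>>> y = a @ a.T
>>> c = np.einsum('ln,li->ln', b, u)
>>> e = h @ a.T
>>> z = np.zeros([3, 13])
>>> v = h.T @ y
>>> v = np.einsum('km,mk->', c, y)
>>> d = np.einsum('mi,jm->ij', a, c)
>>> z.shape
(3, 13)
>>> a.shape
(5, 13)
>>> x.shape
(13, 5)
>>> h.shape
(5, 19, 13)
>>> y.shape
(5, 5)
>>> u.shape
(5, 13)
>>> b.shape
(5, 5)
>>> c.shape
(5, 5)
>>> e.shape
(5, 19, 5)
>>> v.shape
()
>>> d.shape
(13, 5)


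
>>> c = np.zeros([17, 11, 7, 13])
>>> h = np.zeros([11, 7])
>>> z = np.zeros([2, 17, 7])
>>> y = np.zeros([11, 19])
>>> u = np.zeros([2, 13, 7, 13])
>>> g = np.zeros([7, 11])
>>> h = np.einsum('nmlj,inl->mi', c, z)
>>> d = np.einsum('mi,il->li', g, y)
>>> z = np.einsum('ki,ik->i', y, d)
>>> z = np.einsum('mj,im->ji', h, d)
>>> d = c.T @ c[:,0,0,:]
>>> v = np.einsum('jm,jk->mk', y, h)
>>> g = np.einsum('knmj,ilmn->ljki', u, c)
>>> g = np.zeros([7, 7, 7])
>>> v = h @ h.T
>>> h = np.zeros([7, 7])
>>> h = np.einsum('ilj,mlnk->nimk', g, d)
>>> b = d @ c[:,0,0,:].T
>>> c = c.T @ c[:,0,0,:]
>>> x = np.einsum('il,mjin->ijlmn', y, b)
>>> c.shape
(13, 7, 11, 13)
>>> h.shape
(11, 7, 13, 13)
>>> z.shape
(2, 19)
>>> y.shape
(11, 19)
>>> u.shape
(2, 13, 7, 13)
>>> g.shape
(7, 7, 7)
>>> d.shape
(13, 7, 11, 13)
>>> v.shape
(11, 11)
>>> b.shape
(13, 7, 11, 17)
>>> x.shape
(11, 7, 19, 13, 17)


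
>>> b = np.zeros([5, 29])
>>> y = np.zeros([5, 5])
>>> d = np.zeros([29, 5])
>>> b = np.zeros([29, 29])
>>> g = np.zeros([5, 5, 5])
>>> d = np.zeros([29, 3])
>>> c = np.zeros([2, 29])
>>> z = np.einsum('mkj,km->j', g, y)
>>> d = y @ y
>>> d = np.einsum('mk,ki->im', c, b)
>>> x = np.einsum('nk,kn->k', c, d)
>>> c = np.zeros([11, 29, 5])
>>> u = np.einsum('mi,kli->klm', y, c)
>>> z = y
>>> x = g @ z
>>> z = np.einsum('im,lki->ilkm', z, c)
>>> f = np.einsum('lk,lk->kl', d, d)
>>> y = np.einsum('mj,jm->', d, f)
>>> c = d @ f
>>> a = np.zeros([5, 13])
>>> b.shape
(29, 29)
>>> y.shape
()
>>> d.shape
(29, 2)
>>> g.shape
(5, 5, 5)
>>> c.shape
(29, 29)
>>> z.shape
(5, 11, 29, 5)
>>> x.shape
(5, 5, 5)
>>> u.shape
(11, 29, 5)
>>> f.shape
(2, 29)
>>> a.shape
(5, 13)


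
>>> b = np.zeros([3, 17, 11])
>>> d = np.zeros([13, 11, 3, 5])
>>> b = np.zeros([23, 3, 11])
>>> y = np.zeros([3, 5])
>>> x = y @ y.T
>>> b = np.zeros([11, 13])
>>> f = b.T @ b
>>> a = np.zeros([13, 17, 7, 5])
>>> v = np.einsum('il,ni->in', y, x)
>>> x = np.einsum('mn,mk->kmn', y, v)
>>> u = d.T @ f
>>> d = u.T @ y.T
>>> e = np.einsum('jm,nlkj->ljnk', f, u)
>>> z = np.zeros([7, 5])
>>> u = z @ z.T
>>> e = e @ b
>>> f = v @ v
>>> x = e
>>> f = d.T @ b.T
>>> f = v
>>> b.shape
(11, 13)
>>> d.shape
(13, 11, 3, 3)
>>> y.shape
(3, 5)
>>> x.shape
(3, 13, 5, 13)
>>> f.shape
(3, 3)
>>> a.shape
(13, 17, 7, 5)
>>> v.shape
(3, 3)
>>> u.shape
(7, 7)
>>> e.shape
(3, 13, 5, 13)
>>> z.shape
(7, 5)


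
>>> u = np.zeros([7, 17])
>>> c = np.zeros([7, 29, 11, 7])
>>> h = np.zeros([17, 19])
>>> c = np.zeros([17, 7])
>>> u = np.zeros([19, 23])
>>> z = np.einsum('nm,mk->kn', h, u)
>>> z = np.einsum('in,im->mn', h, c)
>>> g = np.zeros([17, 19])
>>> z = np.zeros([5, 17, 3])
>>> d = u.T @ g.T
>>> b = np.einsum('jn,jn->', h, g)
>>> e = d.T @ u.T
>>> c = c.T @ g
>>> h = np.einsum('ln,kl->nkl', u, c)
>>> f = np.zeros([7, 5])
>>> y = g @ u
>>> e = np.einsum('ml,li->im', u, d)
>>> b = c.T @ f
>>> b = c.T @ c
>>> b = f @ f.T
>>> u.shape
(19, 23)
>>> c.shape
(7, 19)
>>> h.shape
(23, 7, 19)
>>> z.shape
(5, 17, 3)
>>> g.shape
(17, 19)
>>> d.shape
(23, 17)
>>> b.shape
(7, 7)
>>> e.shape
(17, 19)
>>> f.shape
(7, 5)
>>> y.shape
(17, 23)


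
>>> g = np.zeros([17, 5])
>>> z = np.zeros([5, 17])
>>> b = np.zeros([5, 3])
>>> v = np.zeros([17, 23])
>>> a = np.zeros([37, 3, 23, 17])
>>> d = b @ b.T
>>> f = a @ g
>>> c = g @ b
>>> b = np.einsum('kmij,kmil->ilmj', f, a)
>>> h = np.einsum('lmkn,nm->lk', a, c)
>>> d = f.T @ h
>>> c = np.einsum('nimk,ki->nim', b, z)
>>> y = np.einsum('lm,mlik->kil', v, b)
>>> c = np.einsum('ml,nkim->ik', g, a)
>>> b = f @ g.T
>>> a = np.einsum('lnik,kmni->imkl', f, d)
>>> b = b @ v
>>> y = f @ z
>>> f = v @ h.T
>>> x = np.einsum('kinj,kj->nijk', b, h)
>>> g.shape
(17, 5)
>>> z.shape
(5, 17)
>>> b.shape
(37, 3, 23, 23)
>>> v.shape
(17, 23)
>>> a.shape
(23, 23, 5, 37)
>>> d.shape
(5, 23, 3, 23)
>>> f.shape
(17, 37)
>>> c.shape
(23, 3)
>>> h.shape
(37, 23)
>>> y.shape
(37, 3, 23, 17)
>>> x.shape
(23, 3, 23, 37)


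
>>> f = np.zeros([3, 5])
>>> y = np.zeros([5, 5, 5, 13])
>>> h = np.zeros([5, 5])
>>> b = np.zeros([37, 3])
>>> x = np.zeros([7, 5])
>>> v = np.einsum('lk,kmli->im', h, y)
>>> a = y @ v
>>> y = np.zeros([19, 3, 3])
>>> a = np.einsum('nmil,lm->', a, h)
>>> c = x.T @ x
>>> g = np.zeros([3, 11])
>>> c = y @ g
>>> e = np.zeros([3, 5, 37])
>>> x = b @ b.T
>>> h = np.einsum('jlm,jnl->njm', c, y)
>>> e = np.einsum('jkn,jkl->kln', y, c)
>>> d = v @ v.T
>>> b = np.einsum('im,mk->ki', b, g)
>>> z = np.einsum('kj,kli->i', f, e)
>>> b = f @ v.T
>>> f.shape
(3, 5)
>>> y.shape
(19, 3, 3)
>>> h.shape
(3, 19, 11)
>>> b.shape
(3, 13)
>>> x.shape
(37, 37)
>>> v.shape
(13, 5)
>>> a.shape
()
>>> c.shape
(19, 3, 11)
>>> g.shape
(3, 11)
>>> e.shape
(3, 11, 3)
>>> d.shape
(13, 13)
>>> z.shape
(3,)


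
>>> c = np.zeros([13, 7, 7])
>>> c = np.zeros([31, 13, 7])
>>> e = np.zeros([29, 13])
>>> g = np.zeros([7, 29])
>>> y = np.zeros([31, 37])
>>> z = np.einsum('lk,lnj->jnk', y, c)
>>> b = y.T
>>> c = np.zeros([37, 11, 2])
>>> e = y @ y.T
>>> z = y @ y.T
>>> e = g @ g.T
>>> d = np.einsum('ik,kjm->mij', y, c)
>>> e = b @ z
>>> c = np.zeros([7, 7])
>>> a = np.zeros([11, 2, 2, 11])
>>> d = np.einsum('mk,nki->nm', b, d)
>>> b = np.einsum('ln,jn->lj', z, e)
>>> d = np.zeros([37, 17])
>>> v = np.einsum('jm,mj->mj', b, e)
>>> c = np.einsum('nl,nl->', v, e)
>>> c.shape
()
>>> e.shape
(37, 31)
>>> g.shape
(7, 29)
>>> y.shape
(31, 37)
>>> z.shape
(31, 31)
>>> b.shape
(31, 37)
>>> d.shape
(37, 17)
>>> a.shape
(11, 2, 2, 11)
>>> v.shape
(37, 31)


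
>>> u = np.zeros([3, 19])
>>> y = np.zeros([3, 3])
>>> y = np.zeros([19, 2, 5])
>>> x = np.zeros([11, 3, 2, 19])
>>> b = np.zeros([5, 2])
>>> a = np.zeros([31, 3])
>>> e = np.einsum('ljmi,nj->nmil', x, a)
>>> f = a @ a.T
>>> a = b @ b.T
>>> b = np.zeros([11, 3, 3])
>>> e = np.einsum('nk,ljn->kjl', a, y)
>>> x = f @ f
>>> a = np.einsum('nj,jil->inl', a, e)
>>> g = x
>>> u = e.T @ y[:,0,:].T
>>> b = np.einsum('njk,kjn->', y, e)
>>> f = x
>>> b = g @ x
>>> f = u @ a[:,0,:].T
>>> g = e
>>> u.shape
(19, 2, 19)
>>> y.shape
(19, 2, 5)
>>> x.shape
(31, 31)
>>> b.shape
(31, 31)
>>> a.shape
(2, 5, 19)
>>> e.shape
(5, 2, 19)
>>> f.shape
(19, 2, 2)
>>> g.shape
(5, 2, 19)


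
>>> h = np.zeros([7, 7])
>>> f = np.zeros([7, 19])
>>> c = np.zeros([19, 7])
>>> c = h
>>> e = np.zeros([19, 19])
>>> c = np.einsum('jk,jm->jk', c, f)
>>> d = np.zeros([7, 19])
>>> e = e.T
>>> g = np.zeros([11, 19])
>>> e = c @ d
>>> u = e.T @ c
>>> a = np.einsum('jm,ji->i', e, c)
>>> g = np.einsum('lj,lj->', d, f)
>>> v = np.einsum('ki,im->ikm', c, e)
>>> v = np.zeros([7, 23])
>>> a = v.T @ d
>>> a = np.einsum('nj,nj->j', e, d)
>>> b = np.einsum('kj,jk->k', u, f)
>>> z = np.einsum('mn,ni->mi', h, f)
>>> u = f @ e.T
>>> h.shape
(7, 7)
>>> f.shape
(7, 19)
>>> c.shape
(7, 7)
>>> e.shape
(7, 19)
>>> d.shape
(7, 19)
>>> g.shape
()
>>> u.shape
(7, 7)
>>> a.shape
(19,)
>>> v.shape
(7, 23)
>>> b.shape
(19,)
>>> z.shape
(7, 19)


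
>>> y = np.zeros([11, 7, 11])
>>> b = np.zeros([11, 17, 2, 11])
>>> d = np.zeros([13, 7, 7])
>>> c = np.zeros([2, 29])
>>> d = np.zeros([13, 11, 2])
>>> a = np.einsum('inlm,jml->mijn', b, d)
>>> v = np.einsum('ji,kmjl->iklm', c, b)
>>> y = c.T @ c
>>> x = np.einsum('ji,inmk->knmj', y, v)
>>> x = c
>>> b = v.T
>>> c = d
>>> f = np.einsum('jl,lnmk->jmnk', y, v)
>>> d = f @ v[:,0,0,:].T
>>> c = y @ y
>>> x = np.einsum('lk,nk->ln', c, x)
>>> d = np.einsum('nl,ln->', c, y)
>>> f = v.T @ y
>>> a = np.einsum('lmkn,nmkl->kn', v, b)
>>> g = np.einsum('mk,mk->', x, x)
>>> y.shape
(29, 29)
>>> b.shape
(17, 11, 11, 29)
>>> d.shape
()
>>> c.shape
(29, 29)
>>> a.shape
(11, 17)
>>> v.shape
(29, 11, 11, 17)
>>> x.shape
(29, 2)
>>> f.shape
(17, 11, 11, 29)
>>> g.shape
()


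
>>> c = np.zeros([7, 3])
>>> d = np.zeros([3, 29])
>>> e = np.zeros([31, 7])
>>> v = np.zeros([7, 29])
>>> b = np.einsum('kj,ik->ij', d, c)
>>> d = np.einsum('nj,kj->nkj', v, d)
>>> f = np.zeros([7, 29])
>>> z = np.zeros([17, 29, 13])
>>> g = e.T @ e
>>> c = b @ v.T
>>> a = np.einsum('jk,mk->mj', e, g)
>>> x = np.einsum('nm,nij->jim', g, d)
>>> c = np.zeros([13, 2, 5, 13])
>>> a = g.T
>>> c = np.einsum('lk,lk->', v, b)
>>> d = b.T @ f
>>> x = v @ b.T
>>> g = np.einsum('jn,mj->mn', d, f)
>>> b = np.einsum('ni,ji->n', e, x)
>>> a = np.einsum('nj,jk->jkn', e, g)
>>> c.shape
()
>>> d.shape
(29, 29)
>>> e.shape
(31, 7)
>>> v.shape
(7, 29)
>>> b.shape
(31,)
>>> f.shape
(7, 29)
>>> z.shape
(17, 29, 13)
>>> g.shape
(7, 29)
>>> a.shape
(7, 29, 31)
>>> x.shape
(7, 7)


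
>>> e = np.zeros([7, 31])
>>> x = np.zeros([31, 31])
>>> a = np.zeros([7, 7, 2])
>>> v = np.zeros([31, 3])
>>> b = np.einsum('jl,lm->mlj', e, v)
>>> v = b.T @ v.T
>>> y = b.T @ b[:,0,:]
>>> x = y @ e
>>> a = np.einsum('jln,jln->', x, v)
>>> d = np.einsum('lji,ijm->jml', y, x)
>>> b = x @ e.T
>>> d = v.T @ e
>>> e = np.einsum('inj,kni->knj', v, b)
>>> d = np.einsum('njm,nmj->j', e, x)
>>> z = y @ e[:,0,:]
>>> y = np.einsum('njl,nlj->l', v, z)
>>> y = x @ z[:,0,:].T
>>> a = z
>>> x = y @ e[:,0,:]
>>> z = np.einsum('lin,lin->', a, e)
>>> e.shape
(7, 31, 31)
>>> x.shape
(7, 31, 31)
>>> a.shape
(7, 31, 31)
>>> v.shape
(7, 31, 31)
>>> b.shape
(7, 31, 7)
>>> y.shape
(7, 31, 7)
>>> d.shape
(31,)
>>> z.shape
()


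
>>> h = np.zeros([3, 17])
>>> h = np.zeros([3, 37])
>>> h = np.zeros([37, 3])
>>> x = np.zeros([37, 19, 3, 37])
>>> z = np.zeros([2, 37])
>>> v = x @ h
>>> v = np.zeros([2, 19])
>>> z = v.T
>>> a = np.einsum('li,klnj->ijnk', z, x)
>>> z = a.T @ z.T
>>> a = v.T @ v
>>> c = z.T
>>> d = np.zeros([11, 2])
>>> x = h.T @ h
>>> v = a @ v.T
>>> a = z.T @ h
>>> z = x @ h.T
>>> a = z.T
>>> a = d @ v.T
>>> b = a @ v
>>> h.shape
(37, 3)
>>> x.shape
(3, 3)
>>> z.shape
(3, 37)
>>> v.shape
(19, 2)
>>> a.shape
(11, 19)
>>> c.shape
(19, 37, 3, 37)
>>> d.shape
(11, 2)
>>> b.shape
(11, 2)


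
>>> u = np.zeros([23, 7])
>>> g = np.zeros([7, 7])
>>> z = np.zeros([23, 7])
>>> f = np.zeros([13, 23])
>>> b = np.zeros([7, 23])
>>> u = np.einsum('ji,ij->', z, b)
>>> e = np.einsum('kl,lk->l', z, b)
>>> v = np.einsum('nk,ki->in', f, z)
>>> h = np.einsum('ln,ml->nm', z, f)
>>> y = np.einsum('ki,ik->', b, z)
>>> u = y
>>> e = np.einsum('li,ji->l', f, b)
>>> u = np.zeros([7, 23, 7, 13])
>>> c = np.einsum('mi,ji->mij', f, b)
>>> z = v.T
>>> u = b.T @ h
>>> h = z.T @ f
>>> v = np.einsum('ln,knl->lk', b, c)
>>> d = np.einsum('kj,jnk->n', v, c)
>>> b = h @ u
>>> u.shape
(23, 13)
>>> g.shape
(7, 7)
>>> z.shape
(13, 7)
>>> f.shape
(13, 23)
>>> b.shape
(7, 13)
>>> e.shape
(13,)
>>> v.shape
(7, 13)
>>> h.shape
(7, 23)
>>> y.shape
()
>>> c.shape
(13, 23, 7)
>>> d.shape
(23,)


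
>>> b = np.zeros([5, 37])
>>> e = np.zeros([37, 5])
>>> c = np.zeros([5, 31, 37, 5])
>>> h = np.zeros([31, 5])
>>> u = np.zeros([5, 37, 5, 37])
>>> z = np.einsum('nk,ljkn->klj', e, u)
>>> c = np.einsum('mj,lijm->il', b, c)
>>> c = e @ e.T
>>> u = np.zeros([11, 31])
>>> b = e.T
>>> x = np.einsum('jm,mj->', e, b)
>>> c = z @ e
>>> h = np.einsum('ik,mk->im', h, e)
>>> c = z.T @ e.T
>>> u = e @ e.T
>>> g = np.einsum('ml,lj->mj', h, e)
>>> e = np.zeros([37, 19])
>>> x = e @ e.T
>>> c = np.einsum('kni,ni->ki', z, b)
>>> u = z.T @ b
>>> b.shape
(5, 37)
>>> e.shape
(37, 19)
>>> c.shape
(5, 37)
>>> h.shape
(31, 37)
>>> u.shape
(37, 5, 37)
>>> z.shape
(5, 5, 37)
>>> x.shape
(37, 37)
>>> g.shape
(31, 5)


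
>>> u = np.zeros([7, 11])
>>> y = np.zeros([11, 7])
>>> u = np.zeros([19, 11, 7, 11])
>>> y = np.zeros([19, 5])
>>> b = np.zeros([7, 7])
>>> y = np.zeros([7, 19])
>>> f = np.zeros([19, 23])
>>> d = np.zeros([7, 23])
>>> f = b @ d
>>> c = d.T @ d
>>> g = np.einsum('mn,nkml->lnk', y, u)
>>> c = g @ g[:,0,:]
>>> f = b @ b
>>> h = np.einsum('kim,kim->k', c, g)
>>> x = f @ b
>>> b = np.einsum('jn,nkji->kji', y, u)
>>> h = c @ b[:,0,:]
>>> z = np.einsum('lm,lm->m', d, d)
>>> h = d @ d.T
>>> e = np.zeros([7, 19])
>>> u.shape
(19, 11, 7, 11)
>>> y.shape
(7, 19)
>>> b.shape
(11, 7, 11)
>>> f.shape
(7, 7)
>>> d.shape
(7, 23)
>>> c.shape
(11, 19, 11)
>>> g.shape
(11, 19, 11)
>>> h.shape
(7, 7)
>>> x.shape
(7, 7)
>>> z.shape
(23,)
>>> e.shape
(7, 19)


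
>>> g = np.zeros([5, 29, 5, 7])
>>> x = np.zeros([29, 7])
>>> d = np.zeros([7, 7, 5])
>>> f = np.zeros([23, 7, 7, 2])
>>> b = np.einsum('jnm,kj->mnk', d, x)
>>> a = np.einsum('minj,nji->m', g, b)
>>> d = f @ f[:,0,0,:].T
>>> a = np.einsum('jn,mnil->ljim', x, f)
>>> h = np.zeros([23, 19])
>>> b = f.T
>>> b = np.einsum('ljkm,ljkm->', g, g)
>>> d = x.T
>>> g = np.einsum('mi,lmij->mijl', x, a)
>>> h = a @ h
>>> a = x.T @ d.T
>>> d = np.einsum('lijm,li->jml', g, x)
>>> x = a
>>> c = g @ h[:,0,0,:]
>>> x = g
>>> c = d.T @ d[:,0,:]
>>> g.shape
(29, 7, 23, 2)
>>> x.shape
(29, 7, 23, 2)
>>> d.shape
(23, 2, 29)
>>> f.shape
(23, 7, 7, 2)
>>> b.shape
()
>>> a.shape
(7, 7)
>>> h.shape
(2, 29, 7, 19)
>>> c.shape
(29, 2, 29)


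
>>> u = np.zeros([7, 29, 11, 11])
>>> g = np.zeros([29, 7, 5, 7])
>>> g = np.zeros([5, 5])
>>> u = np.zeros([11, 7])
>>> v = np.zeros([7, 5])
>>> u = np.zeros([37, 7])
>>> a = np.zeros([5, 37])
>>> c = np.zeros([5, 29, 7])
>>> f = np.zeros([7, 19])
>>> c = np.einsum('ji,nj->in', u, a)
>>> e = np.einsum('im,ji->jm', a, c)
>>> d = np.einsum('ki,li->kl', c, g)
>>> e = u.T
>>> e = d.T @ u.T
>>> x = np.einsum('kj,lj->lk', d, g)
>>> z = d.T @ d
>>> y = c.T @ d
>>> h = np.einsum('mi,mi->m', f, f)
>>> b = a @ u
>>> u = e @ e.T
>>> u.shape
(5, 5)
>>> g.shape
(5, 5)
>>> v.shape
(7, 5)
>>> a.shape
(5, 37)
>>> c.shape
(7, 5)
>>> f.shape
(7, 19)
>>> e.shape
(5, 37)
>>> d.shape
(7, 5)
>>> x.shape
(5, 7)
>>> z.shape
(5, 5)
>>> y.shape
(5, 5)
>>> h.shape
(7,)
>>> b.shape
(5, 7)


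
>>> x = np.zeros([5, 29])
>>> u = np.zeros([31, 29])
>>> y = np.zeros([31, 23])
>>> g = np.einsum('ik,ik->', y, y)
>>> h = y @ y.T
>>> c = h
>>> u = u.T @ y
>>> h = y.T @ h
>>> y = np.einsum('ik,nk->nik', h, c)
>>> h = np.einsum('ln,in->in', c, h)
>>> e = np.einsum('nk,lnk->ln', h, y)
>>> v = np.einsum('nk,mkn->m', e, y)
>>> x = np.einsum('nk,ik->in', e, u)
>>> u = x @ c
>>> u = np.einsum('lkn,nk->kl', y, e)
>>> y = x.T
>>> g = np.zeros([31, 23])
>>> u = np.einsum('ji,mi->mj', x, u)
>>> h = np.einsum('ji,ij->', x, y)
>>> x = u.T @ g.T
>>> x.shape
(29, 31)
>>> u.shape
(23, 29)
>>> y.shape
(31, 29)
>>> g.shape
(31, 23)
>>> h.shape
()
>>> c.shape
(31, 31)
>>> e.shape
(31, 23)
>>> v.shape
(31,)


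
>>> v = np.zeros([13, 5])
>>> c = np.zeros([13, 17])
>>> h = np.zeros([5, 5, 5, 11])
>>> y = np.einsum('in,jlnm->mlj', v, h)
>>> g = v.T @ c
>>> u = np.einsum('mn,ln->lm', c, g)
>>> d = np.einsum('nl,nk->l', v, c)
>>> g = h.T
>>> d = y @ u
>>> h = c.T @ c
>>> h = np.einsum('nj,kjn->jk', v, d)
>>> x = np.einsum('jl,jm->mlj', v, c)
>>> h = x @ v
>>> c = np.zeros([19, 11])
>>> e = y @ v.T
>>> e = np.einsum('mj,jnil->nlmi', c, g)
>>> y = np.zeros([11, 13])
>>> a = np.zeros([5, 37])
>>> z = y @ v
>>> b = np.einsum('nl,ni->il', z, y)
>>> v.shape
(13, 5)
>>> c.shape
(19, 11)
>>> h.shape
(17, 5, 5)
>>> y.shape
(11, 13)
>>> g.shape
(11, 5, 5, 5)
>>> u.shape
(5, 13)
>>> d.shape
(11, 5, 13)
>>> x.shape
(17, 5, 13)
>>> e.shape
(5, 5, 19, 5)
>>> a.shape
(5, 37)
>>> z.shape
(11, 5)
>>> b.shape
(13, 5)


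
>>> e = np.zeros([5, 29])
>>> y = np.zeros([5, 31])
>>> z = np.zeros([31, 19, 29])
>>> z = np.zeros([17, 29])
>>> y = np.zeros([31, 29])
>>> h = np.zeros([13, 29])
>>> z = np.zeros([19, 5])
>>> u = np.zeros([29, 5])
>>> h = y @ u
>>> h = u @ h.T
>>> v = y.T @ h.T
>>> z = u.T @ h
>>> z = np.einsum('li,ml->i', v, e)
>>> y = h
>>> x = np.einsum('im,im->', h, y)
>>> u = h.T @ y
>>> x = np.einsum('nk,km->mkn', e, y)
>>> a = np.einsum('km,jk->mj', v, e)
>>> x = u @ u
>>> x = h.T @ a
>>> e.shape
(5, 29)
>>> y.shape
(29, 31)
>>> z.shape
(29,)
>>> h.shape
(29, 31)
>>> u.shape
(31, 31)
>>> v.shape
(29, 29)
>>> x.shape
(31, 5)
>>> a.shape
(29, 5)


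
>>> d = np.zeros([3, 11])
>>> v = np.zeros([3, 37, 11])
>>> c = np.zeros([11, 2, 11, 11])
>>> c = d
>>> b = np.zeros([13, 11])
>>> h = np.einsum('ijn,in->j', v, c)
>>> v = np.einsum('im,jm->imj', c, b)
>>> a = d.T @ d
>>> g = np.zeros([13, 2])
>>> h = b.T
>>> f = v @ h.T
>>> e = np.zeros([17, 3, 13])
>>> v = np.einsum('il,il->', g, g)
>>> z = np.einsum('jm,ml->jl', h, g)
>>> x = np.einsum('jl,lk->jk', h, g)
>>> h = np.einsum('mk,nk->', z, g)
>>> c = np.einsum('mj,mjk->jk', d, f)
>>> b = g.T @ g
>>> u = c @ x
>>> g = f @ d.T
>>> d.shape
(3, 11)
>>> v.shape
()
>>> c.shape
(11, 11)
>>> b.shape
(2, 2)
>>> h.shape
()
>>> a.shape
(11, 11)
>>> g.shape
(3, 11, 3)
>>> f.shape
(3, 11, 11)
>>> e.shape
(17, 3, 13)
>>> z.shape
(11, 2)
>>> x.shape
(11, 2)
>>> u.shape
(11, 2)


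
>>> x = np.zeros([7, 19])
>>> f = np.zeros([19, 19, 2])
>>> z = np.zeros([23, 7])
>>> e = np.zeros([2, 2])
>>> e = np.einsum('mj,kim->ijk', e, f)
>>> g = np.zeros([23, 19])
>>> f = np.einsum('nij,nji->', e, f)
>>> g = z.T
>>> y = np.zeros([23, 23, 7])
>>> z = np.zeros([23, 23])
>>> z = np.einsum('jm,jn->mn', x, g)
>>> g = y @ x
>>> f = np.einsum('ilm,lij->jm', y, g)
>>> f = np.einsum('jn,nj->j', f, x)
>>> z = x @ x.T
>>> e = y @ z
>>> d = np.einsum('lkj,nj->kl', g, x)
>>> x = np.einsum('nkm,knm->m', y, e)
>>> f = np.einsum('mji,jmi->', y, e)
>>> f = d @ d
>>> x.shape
(7,)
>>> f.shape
(23, 23)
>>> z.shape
(7, 7)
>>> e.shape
(23, 23, 7)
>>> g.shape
(23, 23, 19)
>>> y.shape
(23, 23, 7)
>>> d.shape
(23, 23)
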